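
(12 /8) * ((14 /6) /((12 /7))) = 49 /24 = 2.04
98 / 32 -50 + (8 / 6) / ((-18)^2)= -182477 / 3888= -46.93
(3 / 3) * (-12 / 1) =-12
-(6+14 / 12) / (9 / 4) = -86 / 27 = -3.19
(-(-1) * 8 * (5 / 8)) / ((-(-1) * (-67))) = -5 / 67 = -0.07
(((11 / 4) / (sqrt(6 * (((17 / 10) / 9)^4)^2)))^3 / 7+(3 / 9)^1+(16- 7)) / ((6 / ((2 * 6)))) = 56 / 3+326313987027960937500000 * sqrt(6) / 4078355660608327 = 195986546.24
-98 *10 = -980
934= 934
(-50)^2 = 2500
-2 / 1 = -2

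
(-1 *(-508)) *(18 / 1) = 9144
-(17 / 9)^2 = -289 / 81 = -3.57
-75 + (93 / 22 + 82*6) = 9267 / 22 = 421.23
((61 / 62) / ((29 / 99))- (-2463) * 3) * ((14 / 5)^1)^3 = 18235884492 / 112375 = 162277.06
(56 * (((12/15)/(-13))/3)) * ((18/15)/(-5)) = 448/1625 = 0.28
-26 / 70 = -13 / 35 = -0.37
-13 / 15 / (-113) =13 / 1695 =0.01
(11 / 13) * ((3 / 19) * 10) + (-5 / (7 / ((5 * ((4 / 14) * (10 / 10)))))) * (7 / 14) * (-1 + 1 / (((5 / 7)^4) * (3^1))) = 1082828 / 907725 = 1.19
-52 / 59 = -0.88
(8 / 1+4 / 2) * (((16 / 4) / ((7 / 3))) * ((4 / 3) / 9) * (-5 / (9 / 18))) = -1600 / 63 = -25.40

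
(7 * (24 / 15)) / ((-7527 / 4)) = -0.01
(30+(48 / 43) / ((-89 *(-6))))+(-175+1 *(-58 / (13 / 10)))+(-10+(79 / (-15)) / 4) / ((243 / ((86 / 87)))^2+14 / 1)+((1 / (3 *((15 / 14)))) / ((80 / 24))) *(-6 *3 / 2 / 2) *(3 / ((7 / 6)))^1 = -63618082636027481 / 333614354087625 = -190.69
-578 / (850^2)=-1 / 1250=-0.00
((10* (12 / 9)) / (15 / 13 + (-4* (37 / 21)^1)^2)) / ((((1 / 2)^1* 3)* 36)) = 12740 / 2622303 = 0.00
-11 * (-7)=77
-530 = -530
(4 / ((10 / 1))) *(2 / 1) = 4 / 5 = 0.80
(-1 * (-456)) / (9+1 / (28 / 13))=12768 / 265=48.18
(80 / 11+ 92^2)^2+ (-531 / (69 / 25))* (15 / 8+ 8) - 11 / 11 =1597677124665 / 22264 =71760560.76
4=4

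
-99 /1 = -99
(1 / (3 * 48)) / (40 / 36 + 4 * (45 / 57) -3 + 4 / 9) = 19 / 4688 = 0.00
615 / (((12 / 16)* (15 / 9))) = 492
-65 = -65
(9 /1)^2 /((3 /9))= 243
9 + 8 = 17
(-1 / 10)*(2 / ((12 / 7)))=-7 / 60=-0.12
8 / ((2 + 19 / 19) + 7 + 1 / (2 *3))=48 / 61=0.79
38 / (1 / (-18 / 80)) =-171 / 20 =-8.55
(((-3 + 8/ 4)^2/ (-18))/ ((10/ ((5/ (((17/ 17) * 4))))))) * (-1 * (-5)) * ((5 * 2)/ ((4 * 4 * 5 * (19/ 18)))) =-5/ 1216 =-0.00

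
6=6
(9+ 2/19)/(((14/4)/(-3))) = -1038/133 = -7.80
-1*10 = -10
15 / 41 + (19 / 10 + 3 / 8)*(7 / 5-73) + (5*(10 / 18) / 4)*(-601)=-10698883 / 18450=-579.89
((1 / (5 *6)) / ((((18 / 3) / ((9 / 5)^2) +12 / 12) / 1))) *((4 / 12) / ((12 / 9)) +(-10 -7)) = -0.20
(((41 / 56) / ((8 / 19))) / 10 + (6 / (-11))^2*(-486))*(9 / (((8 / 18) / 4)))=-6341313501 / 542080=-11698.11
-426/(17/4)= -1704/17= -100.24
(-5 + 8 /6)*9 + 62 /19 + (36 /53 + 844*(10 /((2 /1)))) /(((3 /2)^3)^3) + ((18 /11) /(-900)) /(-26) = 22689933538681 /283437168300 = 80.05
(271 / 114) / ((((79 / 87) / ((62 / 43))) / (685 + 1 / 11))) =1835988144 / 709973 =2586.00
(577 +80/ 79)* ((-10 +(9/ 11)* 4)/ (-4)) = 1689531/ 1738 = 972.11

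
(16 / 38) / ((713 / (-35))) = -280 / 13547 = -0.02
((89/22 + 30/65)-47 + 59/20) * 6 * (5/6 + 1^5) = -113093/260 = -434.97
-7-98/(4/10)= -252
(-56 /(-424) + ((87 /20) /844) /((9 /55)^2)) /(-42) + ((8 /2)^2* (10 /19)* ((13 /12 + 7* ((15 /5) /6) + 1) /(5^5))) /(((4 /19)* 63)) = -836110013 /126815220000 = -0.01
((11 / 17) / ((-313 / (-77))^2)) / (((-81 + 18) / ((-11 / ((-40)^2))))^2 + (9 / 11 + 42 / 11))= 7891499 / 16922272517050353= 0.00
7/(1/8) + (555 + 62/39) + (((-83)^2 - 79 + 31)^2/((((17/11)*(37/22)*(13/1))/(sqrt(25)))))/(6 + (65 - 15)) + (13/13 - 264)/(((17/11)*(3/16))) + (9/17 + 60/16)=14123499319/114478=123373.04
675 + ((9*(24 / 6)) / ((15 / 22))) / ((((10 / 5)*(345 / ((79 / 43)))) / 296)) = 17718271 / 24725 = 716.61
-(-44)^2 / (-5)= 1936 / 5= 387.20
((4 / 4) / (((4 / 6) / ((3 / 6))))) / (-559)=-3 / 2236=-0.00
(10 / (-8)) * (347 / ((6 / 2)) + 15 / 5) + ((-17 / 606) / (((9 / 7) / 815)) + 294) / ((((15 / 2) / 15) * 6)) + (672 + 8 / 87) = 292210657 / 474498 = 615.83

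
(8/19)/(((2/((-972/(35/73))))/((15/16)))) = -53217/133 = -400.13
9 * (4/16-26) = -927/4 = -231.75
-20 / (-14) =10 / 7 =1.43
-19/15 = -1.27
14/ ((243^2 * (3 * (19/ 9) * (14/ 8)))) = 8/ 373977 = 0.00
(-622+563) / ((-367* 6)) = 59 / 2202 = 0.03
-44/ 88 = -1/ 2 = -0.50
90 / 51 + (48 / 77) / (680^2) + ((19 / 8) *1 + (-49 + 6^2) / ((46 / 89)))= -21.01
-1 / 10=-0.10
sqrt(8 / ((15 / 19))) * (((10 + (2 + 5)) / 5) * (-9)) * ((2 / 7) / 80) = -51 * sqrt(570) / 3500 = -0.35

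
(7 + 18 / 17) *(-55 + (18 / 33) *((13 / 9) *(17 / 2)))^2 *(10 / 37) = 3480945320 / 684981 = 5081.81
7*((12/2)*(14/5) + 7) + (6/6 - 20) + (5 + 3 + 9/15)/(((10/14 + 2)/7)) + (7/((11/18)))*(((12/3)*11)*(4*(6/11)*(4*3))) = 13966859/1045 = 13365.42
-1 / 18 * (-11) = 0.61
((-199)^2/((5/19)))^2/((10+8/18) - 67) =-400409364.56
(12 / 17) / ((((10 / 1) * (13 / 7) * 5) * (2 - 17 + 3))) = -7 / 11050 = -0.00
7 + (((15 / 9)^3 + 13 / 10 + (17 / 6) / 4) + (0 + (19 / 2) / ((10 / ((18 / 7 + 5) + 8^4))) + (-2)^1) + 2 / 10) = 5912269 / 1512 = 3910.23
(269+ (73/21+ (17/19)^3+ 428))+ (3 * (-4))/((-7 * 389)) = 39288882431/56031171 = 701.20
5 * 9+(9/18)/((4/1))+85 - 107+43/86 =189/8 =23.62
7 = 7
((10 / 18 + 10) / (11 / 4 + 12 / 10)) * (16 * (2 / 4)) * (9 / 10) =1520 / 79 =19.24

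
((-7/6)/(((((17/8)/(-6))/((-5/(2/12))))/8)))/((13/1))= -60.81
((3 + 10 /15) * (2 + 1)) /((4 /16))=44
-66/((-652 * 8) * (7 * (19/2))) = 33/173432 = 0.00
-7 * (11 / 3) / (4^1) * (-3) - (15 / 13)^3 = 155669 / 8788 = 17.71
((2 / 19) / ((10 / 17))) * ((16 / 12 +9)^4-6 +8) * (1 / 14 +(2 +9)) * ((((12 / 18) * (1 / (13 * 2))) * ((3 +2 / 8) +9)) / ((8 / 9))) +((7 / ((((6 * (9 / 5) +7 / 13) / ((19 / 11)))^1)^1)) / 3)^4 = 44156477504198913493791361 / 5530987006166477389248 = 7983.47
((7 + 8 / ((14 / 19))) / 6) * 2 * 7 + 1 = 128 / 3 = 42.67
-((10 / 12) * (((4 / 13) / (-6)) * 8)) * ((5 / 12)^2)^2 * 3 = 0.03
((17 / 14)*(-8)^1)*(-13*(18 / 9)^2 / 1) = 505.14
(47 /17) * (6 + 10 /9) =3008 /153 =19.66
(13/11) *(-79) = -1027/11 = -93.36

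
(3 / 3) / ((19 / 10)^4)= 10000 / 130321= 0.08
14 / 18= 7 / 9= 0.78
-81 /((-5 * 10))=81 /50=1.62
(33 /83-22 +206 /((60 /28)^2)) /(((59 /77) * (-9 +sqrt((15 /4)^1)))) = -133788116 /37829325-66894058 * sqrt(15) /340463925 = -4.30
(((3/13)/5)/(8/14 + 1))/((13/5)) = 21/1859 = 0.01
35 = 35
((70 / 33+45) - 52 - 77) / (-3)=2702 / 99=27.29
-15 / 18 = -0.83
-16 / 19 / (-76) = 4 / 361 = 0.01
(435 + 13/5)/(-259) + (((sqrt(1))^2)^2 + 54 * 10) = 539.31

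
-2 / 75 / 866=-1 / 32475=-0.00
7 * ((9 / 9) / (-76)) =-7 / 76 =-0.09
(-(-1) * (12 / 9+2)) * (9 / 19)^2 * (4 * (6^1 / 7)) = 6480 / 2527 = 2.56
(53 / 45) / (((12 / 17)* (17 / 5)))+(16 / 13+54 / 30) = 24721 / 7020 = 3.52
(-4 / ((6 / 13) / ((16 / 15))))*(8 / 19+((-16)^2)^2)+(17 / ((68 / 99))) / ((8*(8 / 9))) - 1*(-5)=-44202037009 / 72960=-605839.32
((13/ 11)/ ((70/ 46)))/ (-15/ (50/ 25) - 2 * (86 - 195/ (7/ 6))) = 598/ 119185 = 0.01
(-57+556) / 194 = 499 / 194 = 2.57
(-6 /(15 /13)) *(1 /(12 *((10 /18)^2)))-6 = -1851 /250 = -7.40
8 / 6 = 4 / 3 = 1.33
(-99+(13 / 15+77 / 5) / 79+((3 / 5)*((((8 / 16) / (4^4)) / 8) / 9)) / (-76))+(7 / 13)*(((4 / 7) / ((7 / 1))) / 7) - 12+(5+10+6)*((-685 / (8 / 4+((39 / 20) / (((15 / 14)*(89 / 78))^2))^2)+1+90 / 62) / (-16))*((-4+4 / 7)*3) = -2269753351440023200197879859 / 881297999937717289467904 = -2575.47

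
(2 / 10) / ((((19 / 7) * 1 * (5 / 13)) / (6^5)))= 707616 / 475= 1489.72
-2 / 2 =-1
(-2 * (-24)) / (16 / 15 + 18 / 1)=360 / 143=2.52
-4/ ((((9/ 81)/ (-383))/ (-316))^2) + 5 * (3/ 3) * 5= -4745879677991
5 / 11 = 0.45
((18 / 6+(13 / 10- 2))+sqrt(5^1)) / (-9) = -23 / 90- sqrt(5) / 9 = -0.50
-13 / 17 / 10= -13 / 170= -0.08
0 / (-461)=0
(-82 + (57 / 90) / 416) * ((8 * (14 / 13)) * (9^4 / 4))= -1158752.02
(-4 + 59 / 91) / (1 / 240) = -73200 / 91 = -804.40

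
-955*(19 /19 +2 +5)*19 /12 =-36290 /3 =-12096.67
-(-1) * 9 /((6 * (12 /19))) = 19 /8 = 2.38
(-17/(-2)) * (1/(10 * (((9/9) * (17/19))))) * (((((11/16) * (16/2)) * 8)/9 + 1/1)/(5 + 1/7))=7049/6480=1.09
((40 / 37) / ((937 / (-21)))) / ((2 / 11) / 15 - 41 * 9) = 138600 / 2110752727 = 0.00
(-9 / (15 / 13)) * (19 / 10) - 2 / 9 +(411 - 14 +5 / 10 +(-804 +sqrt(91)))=-94847 / 225 +sqrt(91)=-412.00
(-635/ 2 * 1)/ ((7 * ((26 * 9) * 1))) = -635/ 3276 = -0.19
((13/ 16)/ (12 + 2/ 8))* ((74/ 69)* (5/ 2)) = 0.18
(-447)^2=199809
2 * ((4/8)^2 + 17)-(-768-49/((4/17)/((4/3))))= 6481/6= 1080.17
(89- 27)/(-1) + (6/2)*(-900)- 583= -3345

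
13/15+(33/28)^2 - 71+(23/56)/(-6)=-134873/1960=-68.81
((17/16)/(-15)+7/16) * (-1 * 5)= -11/6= -1.83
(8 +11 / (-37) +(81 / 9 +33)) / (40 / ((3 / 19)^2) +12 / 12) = 16551 / 534613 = 0.03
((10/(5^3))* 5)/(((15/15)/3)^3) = 54/5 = 10.80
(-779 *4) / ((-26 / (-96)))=-11505.23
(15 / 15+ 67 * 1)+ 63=131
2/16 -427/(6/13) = -22201/24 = -925.04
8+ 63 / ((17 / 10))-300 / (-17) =1066 / 17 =62.71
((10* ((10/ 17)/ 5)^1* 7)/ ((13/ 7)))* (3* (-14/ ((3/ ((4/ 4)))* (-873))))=13720/ 192933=0.07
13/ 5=2.60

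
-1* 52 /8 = -13 /2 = -6.50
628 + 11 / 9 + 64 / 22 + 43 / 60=1253039 / 1980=632.85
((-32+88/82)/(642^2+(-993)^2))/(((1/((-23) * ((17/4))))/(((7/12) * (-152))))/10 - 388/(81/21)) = 989097060/4498241846990783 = 0.00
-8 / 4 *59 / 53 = -118 / 53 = -2.23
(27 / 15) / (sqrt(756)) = sqrt(21) / 70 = 0.07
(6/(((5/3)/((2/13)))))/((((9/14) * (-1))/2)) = -112/65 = -1.72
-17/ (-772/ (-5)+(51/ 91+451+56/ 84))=-23205/ 828046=-0.03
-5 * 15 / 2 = -75 / 2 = -37.50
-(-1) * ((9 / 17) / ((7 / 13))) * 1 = 117 / 119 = 0.98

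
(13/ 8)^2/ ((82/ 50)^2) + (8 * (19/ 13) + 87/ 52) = 20065845/ 1398592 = 14.35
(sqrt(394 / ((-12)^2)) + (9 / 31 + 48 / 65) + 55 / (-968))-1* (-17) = sqrt(394) / 12 + 3186789 / 177320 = 19.63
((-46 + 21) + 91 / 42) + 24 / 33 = -1459 / 66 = -22.11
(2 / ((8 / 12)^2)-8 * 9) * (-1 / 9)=7.50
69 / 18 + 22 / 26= 365 / 78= 4.68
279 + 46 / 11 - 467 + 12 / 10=-10044 / 55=-182.62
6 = 6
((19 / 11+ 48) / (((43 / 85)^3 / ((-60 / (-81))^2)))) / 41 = 134370550000 / 26140231953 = 5.14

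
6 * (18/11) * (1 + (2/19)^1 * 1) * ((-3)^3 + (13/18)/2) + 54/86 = -2592288/8987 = -288.45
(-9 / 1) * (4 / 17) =-2.12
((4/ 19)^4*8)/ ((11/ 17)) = 34816/ 1433531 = 0.02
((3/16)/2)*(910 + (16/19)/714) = 3086269/36176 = 85.31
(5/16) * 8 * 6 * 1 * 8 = 120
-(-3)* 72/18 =12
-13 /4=-3.25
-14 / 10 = -7 / 5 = -1.40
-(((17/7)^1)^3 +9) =-8000/343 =-23.32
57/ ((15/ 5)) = 19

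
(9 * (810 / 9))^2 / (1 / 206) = 135156600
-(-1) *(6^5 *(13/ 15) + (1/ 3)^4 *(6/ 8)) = 3639173/ 540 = 6739.21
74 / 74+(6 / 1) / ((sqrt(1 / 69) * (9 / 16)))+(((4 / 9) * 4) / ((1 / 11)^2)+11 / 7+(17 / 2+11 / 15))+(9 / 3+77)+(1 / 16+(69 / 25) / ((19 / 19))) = 32 * sqrt(69) / 3+7805407 / 25200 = 398.34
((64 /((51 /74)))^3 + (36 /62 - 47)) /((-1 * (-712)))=3292847363147 /2927872872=1124.66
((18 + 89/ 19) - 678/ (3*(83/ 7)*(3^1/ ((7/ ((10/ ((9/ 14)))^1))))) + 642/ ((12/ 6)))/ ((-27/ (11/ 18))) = -59122943/ 7664220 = -7.71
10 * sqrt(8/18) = 20/3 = 6.67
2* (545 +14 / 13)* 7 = 99386 / 13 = 7645.08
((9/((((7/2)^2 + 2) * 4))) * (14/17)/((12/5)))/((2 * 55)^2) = 7/1563320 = 0.00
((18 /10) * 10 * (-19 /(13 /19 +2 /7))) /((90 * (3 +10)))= -2527 /8385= -0.30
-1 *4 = -4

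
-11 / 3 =-3.67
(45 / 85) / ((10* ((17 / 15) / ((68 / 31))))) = 54 / 527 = 0.10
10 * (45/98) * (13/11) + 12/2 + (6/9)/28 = 37031/3234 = 11.45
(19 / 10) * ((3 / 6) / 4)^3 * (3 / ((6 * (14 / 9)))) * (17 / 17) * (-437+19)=-35739 / 71680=-0.50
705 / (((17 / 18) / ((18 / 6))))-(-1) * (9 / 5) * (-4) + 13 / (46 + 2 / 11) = 96399059 / 43180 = 2232.49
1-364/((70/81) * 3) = -697/5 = -139.40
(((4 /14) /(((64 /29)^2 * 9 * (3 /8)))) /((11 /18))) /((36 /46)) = 19343 /532224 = 0.04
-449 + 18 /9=-447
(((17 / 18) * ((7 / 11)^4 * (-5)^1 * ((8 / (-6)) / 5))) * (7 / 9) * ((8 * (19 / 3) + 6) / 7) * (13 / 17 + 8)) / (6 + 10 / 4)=14309960 / 10673289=1.34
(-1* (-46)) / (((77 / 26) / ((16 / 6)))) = 9568 / 231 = 41.42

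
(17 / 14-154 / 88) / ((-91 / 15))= 0.09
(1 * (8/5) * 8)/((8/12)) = 96/5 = 19.20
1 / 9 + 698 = 6283 / 9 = 698.11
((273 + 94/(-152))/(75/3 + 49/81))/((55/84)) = 35212401/2167330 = 16.25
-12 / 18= -2 / 3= -0.67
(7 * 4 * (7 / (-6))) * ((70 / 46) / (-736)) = 1715 / 25392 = 0.07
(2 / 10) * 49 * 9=441 / 5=88.20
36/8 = 9/2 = 4.50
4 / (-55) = -4 / 55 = -0.07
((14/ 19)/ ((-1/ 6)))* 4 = -17.68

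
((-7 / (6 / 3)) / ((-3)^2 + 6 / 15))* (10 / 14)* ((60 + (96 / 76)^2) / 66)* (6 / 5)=-55590 / 186637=-0.30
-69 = -69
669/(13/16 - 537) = -10704/8579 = -1.25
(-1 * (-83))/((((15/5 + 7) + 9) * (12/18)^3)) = 2241/152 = 14.74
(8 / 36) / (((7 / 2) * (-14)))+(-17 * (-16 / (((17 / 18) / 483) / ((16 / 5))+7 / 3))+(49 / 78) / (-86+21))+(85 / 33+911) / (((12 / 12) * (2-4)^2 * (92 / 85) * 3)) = 22878886266170167 / 122435097925140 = 186.87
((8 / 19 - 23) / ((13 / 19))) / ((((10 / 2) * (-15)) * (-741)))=-11 / 18525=-0.00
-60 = -60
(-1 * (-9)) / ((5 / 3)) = 5.40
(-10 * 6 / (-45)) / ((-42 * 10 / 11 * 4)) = -11 / 1260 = -0.01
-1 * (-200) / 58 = 100 / 29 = 3.45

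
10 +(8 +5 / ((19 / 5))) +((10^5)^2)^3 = 19000000000000000000000000000367 / 19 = 1000000000000000000000000000000.00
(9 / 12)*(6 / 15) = 3 / 10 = 0.30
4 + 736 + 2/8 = 2961/4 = 740.25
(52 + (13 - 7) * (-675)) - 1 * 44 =-4042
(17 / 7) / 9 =17 / 63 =0.27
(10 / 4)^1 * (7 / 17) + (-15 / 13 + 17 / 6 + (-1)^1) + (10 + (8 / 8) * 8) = 13067 / 663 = 19.71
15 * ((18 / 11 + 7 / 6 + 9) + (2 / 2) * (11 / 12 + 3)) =10375 / 44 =235.80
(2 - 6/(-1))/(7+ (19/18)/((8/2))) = 576/523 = 1.10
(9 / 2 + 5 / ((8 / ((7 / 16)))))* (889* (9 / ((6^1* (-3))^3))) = -543179 / 82944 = -6.55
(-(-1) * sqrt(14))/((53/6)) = 6 * sqrt(14)/53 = 0.42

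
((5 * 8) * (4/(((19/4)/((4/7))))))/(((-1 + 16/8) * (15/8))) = 4096/399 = 10.27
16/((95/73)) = 1168/95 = 12.29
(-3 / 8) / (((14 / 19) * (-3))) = 19 / 112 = 0.17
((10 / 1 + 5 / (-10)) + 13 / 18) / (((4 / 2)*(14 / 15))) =115 / 21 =5.48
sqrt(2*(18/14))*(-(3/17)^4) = -243*sqrt(14)/584647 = -0.00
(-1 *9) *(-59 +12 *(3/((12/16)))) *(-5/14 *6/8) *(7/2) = -1485/16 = -92.81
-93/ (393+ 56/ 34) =-1581/ 6709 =-0.24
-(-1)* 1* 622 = 622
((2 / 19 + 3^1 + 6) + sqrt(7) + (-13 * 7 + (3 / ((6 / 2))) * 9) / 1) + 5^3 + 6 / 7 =sqrt(7) + 7044 / 133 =55.61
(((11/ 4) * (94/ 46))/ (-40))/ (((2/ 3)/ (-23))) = 1551/ 320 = 4.85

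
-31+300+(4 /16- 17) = 1009 /4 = 252.25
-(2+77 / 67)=-211 / 67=-3.15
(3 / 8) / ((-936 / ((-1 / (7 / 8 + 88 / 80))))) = 5 / 24648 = 0.00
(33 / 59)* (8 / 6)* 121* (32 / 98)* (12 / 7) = 1022208 / 20237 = 50.51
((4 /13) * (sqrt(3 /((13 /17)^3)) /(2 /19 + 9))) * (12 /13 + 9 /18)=23902 * sqrt(663) /4941053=0.12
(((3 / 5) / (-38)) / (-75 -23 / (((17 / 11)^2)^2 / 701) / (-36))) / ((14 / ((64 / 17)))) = -8489664 / 7015845095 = -0.00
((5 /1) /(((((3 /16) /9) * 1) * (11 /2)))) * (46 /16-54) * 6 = -13385.45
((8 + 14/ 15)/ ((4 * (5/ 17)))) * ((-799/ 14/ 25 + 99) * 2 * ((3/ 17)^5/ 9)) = 20412153/ 730808750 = 0.03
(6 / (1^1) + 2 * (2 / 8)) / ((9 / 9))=13 / 2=6.50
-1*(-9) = 9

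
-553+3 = -550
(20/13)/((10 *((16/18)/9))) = 81/52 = 1.56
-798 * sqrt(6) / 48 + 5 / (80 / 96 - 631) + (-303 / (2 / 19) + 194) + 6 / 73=-1481872805 / 552026 - 133 * sqrt(6) / 8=-2725.15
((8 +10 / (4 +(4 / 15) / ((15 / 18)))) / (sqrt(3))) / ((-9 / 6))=-557 * sqrt(3) / 243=-3.97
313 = 313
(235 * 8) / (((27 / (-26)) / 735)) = -11975600 / 9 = -1330622.22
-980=-980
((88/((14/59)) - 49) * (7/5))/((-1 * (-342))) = 751/570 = 1.32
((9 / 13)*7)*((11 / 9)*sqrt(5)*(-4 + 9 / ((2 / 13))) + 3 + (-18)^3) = -367227 / 13 + 8393*sqrt(5) / 26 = -27526.41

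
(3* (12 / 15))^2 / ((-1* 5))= -144 / 125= -1.15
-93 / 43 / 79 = -93 / 3397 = -0.03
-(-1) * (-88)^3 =-681472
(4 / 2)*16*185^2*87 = 95282400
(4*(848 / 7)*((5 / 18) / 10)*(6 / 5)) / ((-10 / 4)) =-3392 / 525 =-6.46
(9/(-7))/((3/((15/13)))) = -45/91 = -0.49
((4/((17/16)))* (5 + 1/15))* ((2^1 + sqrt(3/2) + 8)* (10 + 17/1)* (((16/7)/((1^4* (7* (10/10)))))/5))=350208* sqrt(6)/20825 + 1400832/4165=377.53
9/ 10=0.90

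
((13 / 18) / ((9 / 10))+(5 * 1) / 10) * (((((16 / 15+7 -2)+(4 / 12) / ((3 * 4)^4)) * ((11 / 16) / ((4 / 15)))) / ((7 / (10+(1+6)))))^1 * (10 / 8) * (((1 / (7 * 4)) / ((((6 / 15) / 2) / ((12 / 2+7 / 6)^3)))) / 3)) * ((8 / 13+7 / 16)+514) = 15854484411526189329725 / 22718223942156288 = 697875.17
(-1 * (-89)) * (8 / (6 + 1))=712 / 7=101.71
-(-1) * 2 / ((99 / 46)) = 92 / 99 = 0.93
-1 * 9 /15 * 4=-12 /5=-2.40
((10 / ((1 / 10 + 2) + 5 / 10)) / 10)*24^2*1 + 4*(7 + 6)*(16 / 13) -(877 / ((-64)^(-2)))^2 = -167749963739520 / 13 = -12903843364578.46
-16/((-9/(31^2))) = 15376/9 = 1708.44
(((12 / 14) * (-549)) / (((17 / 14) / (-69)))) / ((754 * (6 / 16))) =606096 / 6409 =94.57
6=6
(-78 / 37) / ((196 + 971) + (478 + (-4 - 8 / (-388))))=-7566 / 5889623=-0.00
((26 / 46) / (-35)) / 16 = -0.00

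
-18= -18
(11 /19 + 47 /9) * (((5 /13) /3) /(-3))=-4960 /20007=-0.25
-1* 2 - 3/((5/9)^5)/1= -183397/3125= -58.69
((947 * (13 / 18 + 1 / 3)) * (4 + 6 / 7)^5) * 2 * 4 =3270078336128 / 151263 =21618494.52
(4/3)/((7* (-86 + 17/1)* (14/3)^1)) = -2/3381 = -0.00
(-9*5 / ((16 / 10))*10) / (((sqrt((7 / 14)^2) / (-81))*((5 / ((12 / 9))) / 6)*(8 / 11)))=200475 / 2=100237.50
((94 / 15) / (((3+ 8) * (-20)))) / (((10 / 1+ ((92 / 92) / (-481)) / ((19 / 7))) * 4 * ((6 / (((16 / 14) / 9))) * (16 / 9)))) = -429533 / 50662735200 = -0.00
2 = 2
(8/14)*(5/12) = 5/21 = 0.24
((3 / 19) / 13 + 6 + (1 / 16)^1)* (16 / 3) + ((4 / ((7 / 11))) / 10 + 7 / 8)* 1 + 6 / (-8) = 6878311 / 207480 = 33.15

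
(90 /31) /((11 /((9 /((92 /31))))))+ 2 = 1417 /506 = 2.80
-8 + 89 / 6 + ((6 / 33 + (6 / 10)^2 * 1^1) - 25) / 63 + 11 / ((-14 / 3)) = 23608 / 5775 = 4.09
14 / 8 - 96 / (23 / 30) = -11359 / 92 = -123.47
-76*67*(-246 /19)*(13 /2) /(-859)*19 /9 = -2714036 /2577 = -1053.18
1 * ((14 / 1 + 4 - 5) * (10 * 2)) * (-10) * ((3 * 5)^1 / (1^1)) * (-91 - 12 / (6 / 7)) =4095000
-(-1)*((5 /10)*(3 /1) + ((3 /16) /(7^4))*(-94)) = 28671 /19208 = 1.49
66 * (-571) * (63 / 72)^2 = -923307 / 32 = -28853.34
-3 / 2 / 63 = -1 / 42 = -0.02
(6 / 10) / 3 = 0.20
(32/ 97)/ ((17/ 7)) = 224/ 1649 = 0.14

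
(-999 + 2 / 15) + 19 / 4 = -59647 / 60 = -994.12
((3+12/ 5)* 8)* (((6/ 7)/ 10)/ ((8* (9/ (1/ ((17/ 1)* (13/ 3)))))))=0.00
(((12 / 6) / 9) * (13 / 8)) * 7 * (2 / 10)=91 / 180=0.51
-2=-2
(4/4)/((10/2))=1/5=0.20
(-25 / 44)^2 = 625 / 1936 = 0.32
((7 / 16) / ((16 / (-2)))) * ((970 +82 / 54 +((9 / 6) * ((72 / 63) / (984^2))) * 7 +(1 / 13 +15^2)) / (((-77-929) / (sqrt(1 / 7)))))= 11296454597 * sqrt(7) / 1215633788928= 0.02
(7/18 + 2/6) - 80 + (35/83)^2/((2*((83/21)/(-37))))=-412253237/5146083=-80.11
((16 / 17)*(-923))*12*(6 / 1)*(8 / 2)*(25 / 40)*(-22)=58481280 / 17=3440075.29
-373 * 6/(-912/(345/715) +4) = 8579/7230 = 1.19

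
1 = 1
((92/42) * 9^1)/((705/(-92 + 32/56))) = -2.56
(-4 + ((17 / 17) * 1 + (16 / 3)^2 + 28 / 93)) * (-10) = -71830 / 279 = -257.46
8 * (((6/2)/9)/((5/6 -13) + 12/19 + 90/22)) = -3344/9335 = -0.36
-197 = -197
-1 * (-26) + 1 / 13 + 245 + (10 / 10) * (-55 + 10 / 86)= 120852 / 559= 216.19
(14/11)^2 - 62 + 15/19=-136999/2299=-59.59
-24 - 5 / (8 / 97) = -677 / 8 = -84.62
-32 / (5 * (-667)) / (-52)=-8 / 43355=-0.00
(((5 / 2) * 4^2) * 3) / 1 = 120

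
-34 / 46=-0.74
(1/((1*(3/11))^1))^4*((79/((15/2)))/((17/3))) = 2313278/6885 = 335.99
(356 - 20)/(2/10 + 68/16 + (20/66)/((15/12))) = 71.60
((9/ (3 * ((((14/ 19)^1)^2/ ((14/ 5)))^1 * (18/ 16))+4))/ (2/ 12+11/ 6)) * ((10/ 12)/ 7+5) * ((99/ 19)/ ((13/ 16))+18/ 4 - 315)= -1840933845/ 1223222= -1504.99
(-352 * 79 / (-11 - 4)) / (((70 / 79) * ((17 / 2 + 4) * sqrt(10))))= 1098416 * sqrt(10) / 65625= 52.93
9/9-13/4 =-9/4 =-2.25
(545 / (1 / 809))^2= 194397219025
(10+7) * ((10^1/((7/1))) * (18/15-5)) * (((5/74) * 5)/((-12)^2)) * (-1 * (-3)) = -8075/12432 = -0.65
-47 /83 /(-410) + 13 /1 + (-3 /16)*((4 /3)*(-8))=510497 /34030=15.00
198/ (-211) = -198/ 211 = -0.94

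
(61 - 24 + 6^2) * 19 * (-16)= -22192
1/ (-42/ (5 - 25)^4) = -80000/ 21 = -3809.52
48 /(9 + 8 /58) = 1392 /265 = 5.25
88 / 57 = 1.54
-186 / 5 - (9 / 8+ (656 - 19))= -27013 / 40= -675.32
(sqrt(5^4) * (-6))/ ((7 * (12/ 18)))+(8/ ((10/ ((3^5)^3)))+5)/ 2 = 401767321/ 70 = 5739533.16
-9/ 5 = -1.80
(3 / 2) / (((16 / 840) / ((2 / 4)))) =39.38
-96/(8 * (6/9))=-18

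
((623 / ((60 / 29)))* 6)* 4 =36134 / 5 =7226.80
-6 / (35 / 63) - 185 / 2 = -1033 / 10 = -103.30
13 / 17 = 0.76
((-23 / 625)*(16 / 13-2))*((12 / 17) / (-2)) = -276 / 27625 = -0.01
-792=-792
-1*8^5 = -32768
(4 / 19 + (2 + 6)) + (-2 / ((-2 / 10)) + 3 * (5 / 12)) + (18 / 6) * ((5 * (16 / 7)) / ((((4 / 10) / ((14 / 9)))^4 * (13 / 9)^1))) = 1308072161 / 240084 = 5448.39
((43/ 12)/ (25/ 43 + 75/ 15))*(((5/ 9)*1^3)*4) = 1849/ 1296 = 1.43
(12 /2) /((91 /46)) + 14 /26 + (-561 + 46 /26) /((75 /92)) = -931501 /1365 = -682.42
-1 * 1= -1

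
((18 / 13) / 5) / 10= 9 / 325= 0.03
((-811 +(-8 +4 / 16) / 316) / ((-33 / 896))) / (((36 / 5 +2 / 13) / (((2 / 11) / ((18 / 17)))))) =31717676900 / 61684227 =514.19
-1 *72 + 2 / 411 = -29590 / 411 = -72.00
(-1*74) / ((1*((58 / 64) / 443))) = -1049024 / 29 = -36173.24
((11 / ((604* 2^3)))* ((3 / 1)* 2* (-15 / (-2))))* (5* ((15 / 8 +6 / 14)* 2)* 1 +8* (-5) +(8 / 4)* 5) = -0.71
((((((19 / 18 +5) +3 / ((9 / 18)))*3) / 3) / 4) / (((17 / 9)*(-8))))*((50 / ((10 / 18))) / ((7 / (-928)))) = 40455 / 17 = 2379.71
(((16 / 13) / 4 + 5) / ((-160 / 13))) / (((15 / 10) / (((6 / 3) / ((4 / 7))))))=-161 / 160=-1.01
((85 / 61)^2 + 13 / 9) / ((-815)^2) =113398 / 22244231025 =0.00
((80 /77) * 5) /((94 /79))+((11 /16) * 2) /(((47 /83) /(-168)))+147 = -928528 /3619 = -256.57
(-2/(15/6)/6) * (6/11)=-4/55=-0.07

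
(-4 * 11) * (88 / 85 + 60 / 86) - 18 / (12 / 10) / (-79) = -21962159 / 288745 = -76.06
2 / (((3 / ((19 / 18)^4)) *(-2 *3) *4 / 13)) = -1694173 / 3779136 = -0.45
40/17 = 2.35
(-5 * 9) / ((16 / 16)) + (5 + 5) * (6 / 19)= -795 / 19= -41.84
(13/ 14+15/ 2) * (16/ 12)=236/ 21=11.24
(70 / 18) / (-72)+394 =255277 / 648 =393.95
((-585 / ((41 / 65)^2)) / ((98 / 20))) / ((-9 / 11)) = 30208750 / 82369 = 366.75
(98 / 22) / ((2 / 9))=441 / 22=20.05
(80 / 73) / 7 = 80 / 511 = 0.16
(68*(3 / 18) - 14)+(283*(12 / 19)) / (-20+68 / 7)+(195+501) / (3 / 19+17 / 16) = 23272841 / 42294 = 550.26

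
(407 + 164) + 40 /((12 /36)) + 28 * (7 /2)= 789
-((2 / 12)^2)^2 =-1 / 1296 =-0.00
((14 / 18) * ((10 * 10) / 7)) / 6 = 50 / 27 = 1.85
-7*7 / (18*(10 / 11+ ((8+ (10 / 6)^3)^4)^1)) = -31827411 / 297478589962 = -0.00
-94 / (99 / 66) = -188 / 3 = -62.67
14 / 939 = 0.01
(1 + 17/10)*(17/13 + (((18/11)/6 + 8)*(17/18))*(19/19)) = 70431/2860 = 24.63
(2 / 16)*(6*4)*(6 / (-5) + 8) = 102 / 5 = 20.40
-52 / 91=-4 / 7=-0.57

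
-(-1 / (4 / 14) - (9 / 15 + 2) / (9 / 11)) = 601 / 90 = 6.68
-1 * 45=-45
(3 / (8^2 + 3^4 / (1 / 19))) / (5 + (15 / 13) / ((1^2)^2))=39 / 128240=0.00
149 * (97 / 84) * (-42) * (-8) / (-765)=-57812 / 765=-75.57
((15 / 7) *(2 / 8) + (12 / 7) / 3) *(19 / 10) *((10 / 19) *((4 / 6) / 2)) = 31 / 84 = 0.37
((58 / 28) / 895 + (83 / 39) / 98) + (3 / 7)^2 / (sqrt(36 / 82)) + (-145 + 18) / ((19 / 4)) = -868074341 / 32496555 + 3 *sqrt(82) / 98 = -26.44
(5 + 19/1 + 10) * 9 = 306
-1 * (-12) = 12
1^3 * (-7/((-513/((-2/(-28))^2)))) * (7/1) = 1/2052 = 0.00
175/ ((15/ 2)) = 70/ 3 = 23.33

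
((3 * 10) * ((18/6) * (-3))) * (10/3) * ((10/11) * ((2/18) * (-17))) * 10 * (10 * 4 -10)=5100000/11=463636.36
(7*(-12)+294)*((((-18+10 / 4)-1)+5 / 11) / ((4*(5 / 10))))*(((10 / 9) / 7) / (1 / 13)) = -3476.52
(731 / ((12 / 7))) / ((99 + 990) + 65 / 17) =12427 / 31848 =0.39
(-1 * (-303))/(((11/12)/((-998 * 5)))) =-18143640/11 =-1649421.82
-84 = -84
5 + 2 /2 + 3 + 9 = 18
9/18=1/2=0.50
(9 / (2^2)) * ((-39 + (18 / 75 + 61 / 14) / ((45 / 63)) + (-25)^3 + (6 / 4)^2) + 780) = -66938913 / 2000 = -33469.46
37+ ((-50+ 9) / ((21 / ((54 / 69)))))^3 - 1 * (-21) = 227163362 / 4173281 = 54.43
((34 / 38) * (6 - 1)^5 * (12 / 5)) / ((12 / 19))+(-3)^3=10598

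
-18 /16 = -9 /8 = -1.12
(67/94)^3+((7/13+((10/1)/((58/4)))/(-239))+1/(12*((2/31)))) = 245770549435/112257165228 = 2.19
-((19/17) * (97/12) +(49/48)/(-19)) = -139235/15504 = -8.98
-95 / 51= -1.86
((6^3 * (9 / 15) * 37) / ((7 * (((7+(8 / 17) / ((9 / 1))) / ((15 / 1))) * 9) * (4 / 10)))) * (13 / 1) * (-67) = -204814980 / 581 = -352521.48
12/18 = 2/3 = 0.67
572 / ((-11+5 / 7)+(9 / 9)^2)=-308 / 5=-61.60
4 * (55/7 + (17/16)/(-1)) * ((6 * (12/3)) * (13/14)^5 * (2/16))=847661919/15059072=56.29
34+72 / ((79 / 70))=7726 / 79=97.80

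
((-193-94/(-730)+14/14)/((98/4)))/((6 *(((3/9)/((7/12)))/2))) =-70033/15330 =-4.57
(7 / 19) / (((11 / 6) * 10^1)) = 21 / 1045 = 0.02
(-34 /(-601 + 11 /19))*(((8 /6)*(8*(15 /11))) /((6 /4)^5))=206720 /1905849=0.11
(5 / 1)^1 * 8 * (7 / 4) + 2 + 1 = 73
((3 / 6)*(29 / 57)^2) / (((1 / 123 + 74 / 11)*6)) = 379291 / 118432548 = 0.00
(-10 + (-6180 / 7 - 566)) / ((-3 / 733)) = 356447.43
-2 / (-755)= 2 / 755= 0.00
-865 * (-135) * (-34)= -3970350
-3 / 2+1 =-1 / 2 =-0.50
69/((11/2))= 12.55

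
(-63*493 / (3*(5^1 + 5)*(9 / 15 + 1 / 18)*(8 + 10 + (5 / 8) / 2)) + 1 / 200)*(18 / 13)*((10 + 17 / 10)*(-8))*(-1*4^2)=-386401250448 / 2160875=-178817.03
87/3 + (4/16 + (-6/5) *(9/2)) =477/20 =23.85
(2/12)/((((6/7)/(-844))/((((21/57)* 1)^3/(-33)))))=506611/2037123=0.25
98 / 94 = 49 / 47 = 1.04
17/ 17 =1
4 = 4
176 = 176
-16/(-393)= 16/393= 0.04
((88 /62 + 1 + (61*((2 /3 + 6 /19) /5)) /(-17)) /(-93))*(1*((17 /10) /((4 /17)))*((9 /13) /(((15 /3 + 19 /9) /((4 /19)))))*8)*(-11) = 433337157 /1803989200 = 0.24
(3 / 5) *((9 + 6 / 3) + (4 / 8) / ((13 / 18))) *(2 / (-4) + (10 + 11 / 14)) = 32832 / 455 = 72.16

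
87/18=29/6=4.83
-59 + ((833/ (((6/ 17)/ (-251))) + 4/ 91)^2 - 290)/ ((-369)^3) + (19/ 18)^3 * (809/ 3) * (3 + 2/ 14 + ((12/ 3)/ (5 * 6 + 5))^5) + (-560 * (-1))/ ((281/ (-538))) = -8029441594085252987879524/ 1127859116196566446875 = -7119.19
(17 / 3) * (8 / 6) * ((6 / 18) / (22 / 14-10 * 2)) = -476 / 3483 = -0.14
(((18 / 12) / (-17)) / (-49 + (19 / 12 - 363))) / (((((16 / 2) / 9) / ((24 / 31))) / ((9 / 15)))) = 1458 / 12977375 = 0.00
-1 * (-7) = 7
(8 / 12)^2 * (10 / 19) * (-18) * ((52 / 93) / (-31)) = 0.08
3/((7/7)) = 3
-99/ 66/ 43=-3/ 86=-0.03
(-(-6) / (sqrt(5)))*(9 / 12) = 9*sqrt(5) / 10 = 2.01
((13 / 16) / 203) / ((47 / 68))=221 / 38164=0.01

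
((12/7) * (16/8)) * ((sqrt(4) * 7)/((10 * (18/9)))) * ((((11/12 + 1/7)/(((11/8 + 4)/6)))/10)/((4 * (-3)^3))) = -178/67725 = -0.00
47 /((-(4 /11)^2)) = -5687 /16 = -355.44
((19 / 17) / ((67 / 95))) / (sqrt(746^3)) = 1805 * sqrt(746) / 633871724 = 0.00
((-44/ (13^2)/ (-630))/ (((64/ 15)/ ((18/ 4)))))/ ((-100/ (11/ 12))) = -121/ 30284800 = -0.00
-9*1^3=-9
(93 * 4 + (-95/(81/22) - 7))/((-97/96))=-879200/2619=-335.70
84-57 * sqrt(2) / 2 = 43.69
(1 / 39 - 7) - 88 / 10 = -3076 / 195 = -15.77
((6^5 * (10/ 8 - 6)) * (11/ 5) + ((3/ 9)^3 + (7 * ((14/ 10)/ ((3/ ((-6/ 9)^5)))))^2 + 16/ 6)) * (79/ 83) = -85286297223899/ 1102740075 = -77340.34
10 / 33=0.30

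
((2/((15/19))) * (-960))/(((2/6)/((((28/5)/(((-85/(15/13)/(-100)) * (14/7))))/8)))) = -766080/221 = -3466.43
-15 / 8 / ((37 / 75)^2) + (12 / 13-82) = -12640283 / 142376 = -88.78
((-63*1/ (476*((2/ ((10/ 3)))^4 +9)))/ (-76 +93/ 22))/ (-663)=-0.00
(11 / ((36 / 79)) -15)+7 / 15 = 1729 / 180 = 9.61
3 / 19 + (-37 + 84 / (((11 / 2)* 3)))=-6636 / 209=-31.75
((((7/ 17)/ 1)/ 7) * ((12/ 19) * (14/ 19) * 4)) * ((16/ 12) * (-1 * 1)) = -896/ 6137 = -0.15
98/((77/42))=588/11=53.45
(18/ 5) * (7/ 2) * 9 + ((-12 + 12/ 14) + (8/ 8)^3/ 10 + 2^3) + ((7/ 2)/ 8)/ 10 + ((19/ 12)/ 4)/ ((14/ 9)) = 61967/ 560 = 110.66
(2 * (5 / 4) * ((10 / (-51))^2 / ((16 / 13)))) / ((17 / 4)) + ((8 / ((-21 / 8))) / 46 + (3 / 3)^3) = 13556203 / 14237874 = 0.95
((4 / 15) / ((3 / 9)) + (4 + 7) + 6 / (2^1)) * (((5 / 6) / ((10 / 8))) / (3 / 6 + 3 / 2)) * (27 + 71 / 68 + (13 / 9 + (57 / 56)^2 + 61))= 1624826621 / 3598560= 451.52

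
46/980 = 23/490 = 0.05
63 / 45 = 7 / 5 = 1.40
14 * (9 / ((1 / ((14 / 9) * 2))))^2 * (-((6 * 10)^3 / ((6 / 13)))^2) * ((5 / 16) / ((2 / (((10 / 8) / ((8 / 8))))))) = -469532700000000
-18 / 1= -18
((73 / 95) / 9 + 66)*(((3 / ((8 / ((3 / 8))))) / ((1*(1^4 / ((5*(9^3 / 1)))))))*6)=123572061 / 608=203243.52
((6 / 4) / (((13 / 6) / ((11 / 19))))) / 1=99 / 247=0.40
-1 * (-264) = 264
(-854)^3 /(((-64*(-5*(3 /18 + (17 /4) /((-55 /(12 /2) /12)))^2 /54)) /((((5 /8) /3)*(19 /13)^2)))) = -6886542385644075 /4288491272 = -1605819.38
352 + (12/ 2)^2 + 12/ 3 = 392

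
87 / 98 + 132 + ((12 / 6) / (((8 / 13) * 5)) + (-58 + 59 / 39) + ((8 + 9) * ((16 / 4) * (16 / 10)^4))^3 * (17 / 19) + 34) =2807868668478720688871 / 35458007812500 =79188562.52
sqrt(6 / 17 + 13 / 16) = sqrt(5389) / 68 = 1.08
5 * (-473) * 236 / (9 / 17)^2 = -161302460 / 81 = -1991388.40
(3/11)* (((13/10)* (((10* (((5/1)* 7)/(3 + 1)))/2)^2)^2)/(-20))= -1463109375/22528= -64946.26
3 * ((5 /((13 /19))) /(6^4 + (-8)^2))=57 /3536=0.02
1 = 1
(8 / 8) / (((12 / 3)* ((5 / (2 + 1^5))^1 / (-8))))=-6 / 5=-1.20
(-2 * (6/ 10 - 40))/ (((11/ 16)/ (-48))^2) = 232390656/ 605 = 384116.79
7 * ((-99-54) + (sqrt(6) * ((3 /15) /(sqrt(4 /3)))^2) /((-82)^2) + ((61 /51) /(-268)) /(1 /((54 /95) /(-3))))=-1070.99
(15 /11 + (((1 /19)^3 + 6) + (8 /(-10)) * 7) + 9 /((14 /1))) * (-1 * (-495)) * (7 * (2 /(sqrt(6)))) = 38131491 * sqrt(6) /13718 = 6808.77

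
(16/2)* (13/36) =26/9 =2.89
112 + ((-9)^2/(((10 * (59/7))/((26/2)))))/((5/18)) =231539/1475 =156.98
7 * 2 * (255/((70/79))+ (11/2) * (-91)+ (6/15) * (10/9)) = -26746/9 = -2971.78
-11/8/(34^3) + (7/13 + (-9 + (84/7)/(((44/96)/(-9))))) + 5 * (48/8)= -9626651685/44963776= -214.10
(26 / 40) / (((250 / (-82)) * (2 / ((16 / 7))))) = -0.24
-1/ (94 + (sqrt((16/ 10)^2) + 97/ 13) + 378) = -65/ 31269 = -0.00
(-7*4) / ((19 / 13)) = -364 / 19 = -19.16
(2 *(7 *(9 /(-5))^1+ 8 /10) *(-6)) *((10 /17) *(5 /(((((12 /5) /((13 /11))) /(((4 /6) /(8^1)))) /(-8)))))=-136.72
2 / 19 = 0.11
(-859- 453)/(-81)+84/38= 28330/1539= 18.41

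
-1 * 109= -109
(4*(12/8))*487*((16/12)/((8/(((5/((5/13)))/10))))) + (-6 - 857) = -2299/10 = -229.90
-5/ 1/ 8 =-5/ 8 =-0.62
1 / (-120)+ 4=479 / 120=3.99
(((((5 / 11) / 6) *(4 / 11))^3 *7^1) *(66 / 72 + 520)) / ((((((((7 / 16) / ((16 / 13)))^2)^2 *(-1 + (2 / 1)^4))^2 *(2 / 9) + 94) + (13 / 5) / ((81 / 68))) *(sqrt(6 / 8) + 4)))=8071741804333088500613120000 / 38831599696424450539104313670497 -1008967725541636062576640000 *sqrt(3) / 38831599696424450539104313670497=0.00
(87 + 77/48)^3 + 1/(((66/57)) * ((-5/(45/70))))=29617391648837/42577920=695604.47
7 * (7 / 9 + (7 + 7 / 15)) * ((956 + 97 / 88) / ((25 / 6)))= 2916431 / 220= 13256.50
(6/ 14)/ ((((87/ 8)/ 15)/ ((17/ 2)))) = 1020/ 203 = 5.02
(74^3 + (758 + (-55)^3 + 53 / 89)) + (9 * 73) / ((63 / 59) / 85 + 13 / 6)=1400108661118 / 5835997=239909.08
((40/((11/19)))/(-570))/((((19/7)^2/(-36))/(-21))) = -49392/3971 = -12.44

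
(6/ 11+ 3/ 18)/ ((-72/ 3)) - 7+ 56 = 77569/ 1584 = 48.97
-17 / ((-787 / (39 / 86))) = 663 / 67682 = 0.01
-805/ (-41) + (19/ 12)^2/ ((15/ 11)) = 1901611/ 88560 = 21.47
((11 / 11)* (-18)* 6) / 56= -27 / 14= -1.93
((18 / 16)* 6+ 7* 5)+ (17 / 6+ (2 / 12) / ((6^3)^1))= 44.58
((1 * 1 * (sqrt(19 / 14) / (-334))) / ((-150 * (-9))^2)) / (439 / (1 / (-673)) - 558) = sqrt(266) / 2522557570050000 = 0.00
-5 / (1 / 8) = -40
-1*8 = -8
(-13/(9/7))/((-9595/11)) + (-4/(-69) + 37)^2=20911676228/15227265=1373.30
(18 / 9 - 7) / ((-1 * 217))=5 / 217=0.02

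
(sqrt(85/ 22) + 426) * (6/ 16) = 3 * sqrt(1870)/ 176 + 639/ 4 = 160.49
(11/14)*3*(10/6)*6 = 165/7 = 23.57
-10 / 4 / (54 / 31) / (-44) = 155 / 4752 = 0.03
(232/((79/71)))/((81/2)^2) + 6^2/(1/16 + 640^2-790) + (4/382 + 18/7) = 1754276834433916/647548133630769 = 2.71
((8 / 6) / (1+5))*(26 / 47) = 52 / 423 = 0.12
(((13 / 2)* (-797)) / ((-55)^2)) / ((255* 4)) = -10361 / 6171000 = -0.00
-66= -66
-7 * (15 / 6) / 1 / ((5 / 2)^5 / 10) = -224 / 125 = -1.79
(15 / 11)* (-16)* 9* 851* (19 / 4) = -8731260 / 11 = -793750.91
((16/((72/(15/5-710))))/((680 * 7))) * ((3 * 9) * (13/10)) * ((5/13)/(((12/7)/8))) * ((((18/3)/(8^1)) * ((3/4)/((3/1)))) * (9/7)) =-2727/5440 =-0.50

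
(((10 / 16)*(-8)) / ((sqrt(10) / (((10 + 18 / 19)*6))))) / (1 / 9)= -5616*sqrt(10) / 19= -934.70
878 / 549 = 1.60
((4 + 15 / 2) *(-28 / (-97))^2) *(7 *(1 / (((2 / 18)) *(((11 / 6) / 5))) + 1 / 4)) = 166.32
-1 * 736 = -736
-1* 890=-890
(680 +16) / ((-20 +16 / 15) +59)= 10440 / 601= 17.37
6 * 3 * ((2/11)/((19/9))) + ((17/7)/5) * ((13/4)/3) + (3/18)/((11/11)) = 65633/29260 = 2.24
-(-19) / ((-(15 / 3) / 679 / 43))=-554743 / 5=-110948.60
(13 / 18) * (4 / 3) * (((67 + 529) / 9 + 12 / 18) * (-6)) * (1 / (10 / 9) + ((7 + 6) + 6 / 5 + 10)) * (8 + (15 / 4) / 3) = -36340031 / 405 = -89728.47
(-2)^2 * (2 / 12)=2 / 3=0.67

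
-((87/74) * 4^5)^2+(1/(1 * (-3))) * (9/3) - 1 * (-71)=-1984072106/1369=-1449285.69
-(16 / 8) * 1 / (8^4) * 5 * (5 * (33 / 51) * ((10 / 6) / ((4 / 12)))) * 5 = -0.20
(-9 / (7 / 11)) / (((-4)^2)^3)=-99 / 28672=-0.00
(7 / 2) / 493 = 7 / 986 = 0.01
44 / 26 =22 / 13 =1.69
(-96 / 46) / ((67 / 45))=-2160 / 1541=-1.40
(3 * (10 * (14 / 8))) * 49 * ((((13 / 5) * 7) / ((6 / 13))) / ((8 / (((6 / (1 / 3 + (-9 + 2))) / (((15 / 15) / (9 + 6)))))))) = -10955763 / 64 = -171183.80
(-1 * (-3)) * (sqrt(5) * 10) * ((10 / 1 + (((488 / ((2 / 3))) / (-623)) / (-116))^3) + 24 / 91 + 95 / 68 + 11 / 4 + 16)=1189048178073377595 * sqrt(5) / 1303318042194623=2040.02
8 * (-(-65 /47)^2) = -33800 /2209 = -15.30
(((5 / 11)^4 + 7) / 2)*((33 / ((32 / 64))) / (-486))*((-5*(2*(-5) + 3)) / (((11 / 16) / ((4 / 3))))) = -115485440 / 3557763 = -32.46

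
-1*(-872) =872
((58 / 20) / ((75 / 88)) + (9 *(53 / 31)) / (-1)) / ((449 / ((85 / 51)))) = -139319 / 3131775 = -0.04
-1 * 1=-1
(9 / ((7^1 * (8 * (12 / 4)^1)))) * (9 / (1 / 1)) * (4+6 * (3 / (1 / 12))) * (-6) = -4455 / 7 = -636.43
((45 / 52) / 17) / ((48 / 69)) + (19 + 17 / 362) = 48948775 / 2560064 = 19.12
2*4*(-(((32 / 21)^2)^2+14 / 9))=-10808816 / 194481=-55.58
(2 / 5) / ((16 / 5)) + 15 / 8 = 2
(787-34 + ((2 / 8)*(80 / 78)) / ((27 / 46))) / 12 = 793369 / 12636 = 62.79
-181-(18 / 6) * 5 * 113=-1876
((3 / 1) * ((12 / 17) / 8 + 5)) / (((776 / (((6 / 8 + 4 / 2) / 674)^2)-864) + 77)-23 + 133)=20933 / 63922367522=0.00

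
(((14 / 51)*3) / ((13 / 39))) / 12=7 / 34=0.21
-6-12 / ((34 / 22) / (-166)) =21810 / 17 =1282.94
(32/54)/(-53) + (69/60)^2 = 750599/572400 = 1.31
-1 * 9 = -9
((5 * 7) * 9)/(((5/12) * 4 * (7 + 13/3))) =567/34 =16.68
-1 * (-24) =24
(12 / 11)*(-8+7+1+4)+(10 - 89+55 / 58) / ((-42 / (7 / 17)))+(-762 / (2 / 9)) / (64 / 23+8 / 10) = -951.99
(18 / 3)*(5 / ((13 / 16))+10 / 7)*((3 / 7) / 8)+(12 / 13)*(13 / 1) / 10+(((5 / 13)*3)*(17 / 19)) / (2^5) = 7105851 / 1936480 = 3.67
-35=-35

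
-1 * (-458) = 458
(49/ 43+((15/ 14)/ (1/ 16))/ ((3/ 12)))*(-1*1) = -20983/ 301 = -69.71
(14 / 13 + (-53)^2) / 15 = 12177 / 65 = 187.34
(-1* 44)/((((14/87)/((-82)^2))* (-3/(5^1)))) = 21449560/7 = 3064222.86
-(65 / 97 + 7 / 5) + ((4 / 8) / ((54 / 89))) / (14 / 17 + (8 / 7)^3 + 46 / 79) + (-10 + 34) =310722426337 / 13987555200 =22.21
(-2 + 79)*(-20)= -1540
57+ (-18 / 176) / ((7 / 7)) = 5007 / 88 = 56.90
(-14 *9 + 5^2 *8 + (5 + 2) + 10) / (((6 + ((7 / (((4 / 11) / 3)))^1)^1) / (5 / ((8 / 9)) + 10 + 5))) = 1001 / 34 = 29.44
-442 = -442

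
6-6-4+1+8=5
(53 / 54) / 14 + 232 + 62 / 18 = 178049 / 756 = 235.51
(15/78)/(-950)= -1/4940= -0.00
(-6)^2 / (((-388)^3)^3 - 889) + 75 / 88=14946750797995675818457107 / 17537520936314926293660056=0.85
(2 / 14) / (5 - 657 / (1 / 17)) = -1 / 78148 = -0.00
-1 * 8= -8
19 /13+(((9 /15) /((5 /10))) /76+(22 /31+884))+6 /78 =67861229 /76570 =886.26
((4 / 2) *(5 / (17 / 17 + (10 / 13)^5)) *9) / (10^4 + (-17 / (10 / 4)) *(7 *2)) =27846975 / 3890052422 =0.01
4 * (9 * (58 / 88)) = 261 / 11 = 23.73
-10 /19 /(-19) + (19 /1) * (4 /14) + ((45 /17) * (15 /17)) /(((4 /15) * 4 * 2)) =153097299 /23369696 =6.55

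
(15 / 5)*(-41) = -123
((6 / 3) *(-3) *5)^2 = 900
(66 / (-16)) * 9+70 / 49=-1999 / 56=-35.70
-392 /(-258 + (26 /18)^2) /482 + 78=389679618 /4995689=78.00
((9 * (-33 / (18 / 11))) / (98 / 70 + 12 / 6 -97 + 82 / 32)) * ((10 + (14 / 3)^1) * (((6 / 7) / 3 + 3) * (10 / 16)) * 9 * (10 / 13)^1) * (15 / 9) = 459195000 / 662753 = 692.86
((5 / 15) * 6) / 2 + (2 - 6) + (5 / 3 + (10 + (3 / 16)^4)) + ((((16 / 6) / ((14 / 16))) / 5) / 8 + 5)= 31525651 / 2293760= 13.74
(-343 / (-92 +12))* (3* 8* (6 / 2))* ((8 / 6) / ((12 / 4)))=686 / 5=137.20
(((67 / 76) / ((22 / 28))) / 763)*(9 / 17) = 603 / 774554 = 0.00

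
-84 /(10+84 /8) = -168 /41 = -4.10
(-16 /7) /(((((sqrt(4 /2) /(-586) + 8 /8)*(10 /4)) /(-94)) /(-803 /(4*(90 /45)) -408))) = -37508458288 /858485 -64007608*sqrt(2) /858485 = -43796.90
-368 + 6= -362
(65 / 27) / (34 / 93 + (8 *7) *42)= 403 / 393786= 0.00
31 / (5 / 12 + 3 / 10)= 1860 / 43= 43.26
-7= -7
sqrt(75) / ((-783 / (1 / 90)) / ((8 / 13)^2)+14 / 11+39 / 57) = -33440 * sqrt(3) / 1244522347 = -0.00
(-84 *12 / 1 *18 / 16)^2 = 1285956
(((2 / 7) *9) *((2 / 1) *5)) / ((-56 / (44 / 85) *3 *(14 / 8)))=-264 / 5831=-0.05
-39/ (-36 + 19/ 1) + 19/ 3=440/ 51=8.63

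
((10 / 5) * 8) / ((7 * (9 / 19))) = 304 / 63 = 4.83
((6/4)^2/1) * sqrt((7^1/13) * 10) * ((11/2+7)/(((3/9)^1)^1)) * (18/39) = 90.36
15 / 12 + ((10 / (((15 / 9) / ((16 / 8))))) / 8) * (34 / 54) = 79 / 36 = 2.19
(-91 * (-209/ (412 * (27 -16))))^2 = 2989441/ 169744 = 17.61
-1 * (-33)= 33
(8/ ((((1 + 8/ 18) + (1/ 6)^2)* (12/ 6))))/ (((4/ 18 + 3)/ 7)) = 9072/ 1537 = 5.90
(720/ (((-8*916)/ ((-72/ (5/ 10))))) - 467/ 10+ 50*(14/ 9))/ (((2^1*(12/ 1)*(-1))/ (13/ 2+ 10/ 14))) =-13449059/ 989280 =-13.59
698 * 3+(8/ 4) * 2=2098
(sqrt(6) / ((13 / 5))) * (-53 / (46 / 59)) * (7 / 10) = -21889 * sqrt(6) / 1196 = -44.83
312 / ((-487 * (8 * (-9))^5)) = 13 / 39262703616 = 0.00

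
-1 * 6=-6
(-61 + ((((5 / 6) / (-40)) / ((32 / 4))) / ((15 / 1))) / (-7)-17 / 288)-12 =-73.06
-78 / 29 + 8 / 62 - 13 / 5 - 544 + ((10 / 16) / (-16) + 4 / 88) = -3475575161 / 6328960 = -549.15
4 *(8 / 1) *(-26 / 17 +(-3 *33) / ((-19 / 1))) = 38048 / 323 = 117.80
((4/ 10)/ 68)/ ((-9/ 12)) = -0.01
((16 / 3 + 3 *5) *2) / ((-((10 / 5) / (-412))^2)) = -5177192 / 3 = -1725730.67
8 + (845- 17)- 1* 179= 657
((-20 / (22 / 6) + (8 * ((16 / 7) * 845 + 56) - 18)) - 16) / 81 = 1221218 / 6237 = 195.80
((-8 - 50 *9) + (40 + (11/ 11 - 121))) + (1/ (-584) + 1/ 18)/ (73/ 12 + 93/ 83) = -1690722211/ 3142650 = -537.99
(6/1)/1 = 6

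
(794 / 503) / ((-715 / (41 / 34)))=-16277 / 6113965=-0.00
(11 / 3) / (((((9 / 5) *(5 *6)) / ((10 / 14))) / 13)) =715 / 1134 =0.63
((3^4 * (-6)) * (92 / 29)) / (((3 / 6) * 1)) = -89424 / 29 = -3083.59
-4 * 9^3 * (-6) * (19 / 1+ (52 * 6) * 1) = 5791176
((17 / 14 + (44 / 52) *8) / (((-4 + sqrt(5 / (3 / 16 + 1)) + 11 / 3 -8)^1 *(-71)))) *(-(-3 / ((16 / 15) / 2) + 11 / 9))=460601 *sqrt(95) / 288289820 + 43757095 / 691895568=0.08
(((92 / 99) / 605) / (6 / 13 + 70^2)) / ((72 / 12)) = 299 / 5723506305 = 0.00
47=47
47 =47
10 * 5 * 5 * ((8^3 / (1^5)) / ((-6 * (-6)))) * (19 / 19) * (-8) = -256000 / 9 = -28444.44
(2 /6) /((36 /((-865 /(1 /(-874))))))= 378005 /54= 7000.09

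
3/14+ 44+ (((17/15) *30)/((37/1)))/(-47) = 1075965/24346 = 44.19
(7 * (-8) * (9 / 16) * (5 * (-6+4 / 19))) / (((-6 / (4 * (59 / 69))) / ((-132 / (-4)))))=-7495950 / 437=-17153.20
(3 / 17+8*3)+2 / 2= 428 / 17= 25.18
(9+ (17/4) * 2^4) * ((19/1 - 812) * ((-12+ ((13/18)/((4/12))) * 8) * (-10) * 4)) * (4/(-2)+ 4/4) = -39079040/3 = -13026346.67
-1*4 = -4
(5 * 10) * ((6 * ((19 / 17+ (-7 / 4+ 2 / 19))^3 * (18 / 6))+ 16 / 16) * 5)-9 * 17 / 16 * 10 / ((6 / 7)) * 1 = -17541077170 / 33698267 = -520.53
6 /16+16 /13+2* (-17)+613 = 60383 /104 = 580.61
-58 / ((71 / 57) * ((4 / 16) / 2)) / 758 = -13224 / 26909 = -0.49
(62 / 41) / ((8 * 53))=31 / 8692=0.00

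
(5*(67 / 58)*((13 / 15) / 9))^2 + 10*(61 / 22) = 756313631 / 26975916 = 28.04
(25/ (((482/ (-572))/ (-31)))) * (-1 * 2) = -443300/ 241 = -1839.42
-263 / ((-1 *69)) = 263 / 69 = 3.81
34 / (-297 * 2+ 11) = -34 / 583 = -0.06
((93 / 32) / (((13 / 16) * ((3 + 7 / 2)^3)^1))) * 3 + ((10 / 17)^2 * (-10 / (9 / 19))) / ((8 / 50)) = -3388716034 / 74287161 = -45.62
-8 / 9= -0.89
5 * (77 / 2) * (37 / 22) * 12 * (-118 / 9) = -152810 / 3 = -50936.67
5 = 5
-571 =-571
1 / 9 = 0.11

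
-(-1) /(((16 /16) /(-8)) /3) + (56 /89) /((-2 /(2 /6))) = -6436 /267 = -24.10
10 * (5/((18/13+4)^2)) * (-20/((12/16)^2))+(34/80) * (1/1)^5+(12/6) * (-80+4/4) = -3861223/17640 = -218.89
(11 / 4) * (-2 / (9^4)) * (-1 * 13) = 143 / 13122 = 0.01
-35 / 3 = -11.67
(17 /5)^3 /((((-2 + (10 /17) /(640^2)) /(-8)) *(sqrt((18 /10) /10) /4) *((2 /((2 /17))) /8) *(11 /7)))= 443.88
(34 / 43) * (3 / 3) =34 / 43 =0.79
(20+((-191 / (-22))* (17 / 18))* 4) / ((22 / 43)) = 103.20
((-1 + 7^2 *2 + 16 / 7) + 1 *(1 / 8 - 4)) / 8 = 5343 / 448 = 11.93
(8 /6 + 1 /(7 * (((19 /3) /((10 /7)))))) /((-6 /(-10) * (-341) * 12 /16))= -0.01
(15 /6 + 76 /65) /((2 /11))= 5247 /260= 20.18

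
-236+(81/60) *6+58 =-1699/10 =-169.90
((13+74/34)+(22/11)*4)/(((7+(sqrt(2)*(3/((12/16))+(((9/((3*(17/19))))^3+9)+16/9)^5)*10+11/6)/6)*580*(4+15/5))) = -174138895146762775205986311619299159282919856656134/1661045883538420061191395230692110634329144107500317802686481067944865+2126119713845827961518121295594539352387591656146432206048*sqrt(2)/332209176707684012238279046138422126865828821500063560537296213588973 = 0.00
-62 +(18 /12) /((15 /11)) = -609 /10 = -60.90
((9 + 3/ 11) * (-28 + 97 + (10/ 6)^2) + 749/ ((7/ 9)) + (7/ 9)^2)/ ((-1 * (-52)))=362900/ 11583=31.33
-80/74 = -1.08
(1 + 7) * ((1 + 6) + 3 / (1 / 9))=272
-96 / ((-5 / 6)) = 576 / 5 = 115.20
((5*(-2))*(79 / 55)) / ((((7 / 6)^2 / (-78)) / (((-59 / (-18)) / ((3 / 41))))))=19874504 / 539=36872.92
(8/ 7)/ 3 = 8/ 21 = 0.38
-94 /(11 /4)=-376 /11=-34.18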